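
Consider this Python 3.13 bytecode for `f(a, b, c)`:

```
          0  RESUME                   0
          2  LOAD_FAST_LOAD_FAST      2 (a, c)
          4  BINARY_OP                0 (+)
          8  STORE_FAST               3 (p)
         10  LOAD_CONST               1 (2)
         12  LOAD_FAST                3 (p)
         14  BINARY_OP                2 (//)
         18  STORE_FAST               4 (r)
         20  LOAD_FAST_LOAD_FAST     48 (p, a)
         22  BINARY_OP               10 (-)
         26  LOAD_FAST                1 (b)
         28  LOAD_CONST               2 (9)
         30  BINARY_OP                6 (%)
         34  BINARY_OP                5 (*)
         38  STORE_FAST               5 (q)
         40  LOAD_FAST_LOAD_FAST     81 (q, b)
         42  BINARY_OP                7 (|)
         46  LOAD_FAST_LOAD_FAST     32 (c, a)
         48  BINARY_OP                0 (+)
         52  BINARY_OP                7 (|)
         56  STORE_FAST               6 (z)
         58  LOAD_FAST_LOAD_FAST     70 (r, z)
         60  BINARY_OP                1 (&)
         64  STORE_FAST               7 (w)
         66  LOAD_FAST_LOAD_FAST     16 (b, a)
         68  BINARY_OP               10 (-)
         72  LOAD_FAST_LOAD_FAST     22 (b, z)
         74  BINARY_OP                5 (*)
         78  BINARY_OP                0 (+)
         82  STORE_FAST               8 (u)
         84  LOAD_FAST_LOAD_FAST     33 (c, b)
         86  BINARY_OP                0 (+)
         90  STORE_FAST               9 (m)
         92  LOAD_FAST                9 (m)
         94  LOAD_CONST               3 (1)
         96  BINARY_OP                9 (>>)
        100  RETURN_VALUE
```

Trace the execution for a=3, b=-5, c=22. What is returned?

8

LOAD_FAST_LOAD_FAST a,c → push 3,22. Stack: [3, 22]
BINARY_OP + → 3 + 22 = 25. Stack: [25]
STORE_FAST p → p=25. Stack: []
LOAD_CONST → push 2. Stack: [2]
LOAD_FAST p → push 25. Stack: [2, 25]
BINARY_OP // → 2 // 25 = 0. Stack: [0]
STORE_FAST r → r=0. Stack: []
LOAD_FAST_LOAD_FAST p,a → push 25,3. Stack: [25, 3]
BINARY_OP - → 25 - 3 = 22. Stack: [22]
LOAD_FAST b → push -5. Stack: [22, -5]
LOAD_CONST → push 9. Stack: [22, -5, 9]
BINARY_OP % → -5 % 9 = 4. Stack: [22, 4]
BINARY_OP * → 22 * 4 = 88. Stack: [88]
STORE_FAST q → q=88. Stack: []
LOAD_FAST_LOAD_FAST q,b → push 88,-5. Stack: [88, -5]
BINARY_OP | → 88 | -5 = -5. Stack: [-5]
LOAD_FAST_LOAD_FAST c,a → push 22,3. Stack: [-5, 22, 3]
BINARY_OP + → 22 + 3 = 25. Stack: [-5, 25]
BINARY_OP | → -5 | 25 = -5. Stack: [-5]
STORE_FAST z → z=-5. Stack: []
LOAD_FAST_LOAD_FAST r,z → push 0,-5. Stack: [0, -5]
BINARY_OP & → 0 & -5 = 0. Stack: [0]
STORE_FAST w → w=0. Stack: []
LOAD_FAST_LOAD_FAST b,a → push -5,3. Stack: [-5, 3]
BINARY_OP - → -5 - 3 = -8. Stack: [-8]
LOAD_FAST_LOAD_FAST b,z → push -5,-5. Stack: [-8, -5, -5]
BINARY_OP * → -5 * -5 = 25. Stack: [-8, 25]
BINARY_OP + → -8 + 25 = 17. Stack: [17]
STORE_FAST u → u=17. Stack: []
LOAD_FAST_LOAD_FAST c,b → push 22,-5. Stack: [22, -5]
BINARY_OP + → 22 + -5 = 17. Stack: [17]
STORE_FAST m → m=17. Stack: []
LOAD_FAST m → push 17. Stack: [17]
LOAD_CONST → push 1. Stack: [17, 1]
BINARY_OP >> → 17 >> 1 = 8. Stack: [8]
RETURN_VALUE → return 8.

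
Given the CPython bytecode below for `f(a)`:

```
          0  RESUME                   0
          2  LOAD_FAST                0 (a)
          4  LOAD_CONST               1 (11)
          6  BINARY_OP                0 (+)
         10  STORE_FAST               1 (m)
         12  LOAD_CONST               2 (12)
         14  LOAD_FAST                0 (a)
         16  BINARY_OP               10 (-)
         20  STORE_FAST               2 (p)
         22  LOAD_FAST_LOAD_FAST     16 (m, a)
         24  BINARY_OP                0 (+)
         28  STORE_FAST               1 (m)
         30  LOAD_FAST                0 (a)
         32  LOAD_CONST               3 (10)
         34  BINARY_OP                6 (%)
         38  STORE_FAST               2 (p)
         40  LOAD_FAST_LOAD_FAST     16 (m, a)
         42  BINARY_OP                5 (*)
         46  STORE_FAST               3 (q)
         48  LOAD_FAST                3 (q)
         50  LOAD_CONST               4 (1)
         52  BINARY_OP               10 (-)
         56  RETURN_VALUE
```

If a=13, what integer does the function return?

LOAD_FAST a → push 13. Stack: [13]
LOAD_CONST → push 11. Stack: [13, 11]
BINARY_OP + → 13 + 11 = 24. Stack: [24]
STORE_FAST m → m=24. Stack: []
LOAD_CONST → push 12. Stack: [12]
LOAD_FAST a → push 13. Stack: [12, 13]
BINARY_OP - → 12 - 13 = -1. Stack: [-1]
STORE_FAST p → p=-1. Stack: []
LOAD_FAST_LOAD_FAST m,a → push 24,13. Stack: [24, 13]
BINARY_OP + → 24 + 13 = 37. Stack: [37]
STORE_FAST m → m=37. Stack: []
LOAD_FAST a → push 13. Stack: [13]
LOAD_CONST → push 10. Stack: [13, 10]
BINARY_OP % → 13 % 10 = 3. Stack: [3]
STORE_FAST p → p=3. Stack: []
LOAD_FAST_LOAD_FAST m,a → push 37,13. Stack: [37, 13]
BINARY_OP * → 37 * 13 = 481. Stack: [481]
STORE_FAST q → q=481. Stack: []
LOAD_FAST q → push 481. Stack: [481]
LOAD_CONST → push 1. Stack: [481, 1]
BINARY_OP - → 481 - 1 = 480. Stack: [480]
RETURN_VALUE → return 480.

480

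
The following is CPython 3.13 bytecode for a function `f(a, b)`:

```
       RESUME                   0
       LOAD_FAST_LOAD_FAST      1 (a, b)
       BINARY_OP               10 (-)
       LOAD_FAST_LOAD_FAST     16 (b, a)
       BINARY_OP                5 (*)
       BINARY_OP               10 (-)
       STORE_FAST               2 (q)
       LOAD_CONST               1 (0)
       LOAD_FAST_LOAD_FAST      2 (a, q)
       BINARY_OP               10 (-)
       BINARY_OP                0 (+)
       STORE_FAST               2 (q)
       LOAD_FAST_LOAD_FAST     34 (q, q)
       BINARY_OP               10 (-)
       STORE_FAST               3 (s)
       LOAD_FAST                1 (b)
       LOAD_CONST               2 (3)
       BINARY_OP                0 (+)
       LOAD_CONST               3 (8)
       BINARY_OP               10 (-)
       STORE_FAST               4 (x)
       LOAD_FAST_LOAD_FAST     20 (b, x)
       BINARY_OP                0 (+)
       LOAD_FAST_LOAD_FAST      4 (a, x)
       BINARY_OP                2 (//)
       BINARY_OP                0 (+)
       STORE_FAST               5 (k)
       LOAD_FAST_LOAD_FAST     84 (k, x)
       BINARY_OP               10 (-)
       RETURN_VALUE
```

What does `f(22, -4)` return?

LOAD_FAST_LOAD_FAST a,b → push 22,-4. Stack: [22, -4]
BINARY_OP - → 22 - -4 = 26. Stack: [26]
LOAD_FAST_LOAD_FAST b,a → push -4,22. Stack: [26, -4, 22]
BINARY_OP * → -4 * 22 = -88. Stack: [26, -88]
BINARY_OP - → 26 - -88 = 114. Stack: [114]
STORE_FAST q → q=114. Stack: []
LOAD_CONST → push 0. Stack: [0]
LOAD_FAST_LOAD_FAST a,q → push 22,114. Stack: [0, 22, 114]
BINARY_OP - → 22 - 114 = -92. Stack: [0, -92]
BINARY_OP + → 0 + -92 = -92. Stack: [-92]
STORE_FAST q → q=-92. Stack: []
LOAD_FAST_LOAD_FAST q,q → push -92,-92. Stack: [-92, -92]
BINARY_OP - → -92 - -92 = 0. Stack: [0]
STORE_FAST s → s=0. Stack: []
LOAD_FAST b → push -4. Stack: [-4]
LOAD_CONST → push 3. Stack: [-4, 3]
BINARY_OP + → -4 + 3 = -1. Stack: [-1]
LOAD_CONST → push 8. Stack: [-1, 8]
BINARY_OP - → -1 - 8 = -9. Stack: [-9]
STORE_FAST x → x=-9. Stack: []
LOAD_FAST_LOAD_FAST b,x → push -4,-9. Stack: [-4, -9]
BINARY_OP + → -4 + -9 = -13. Stack: [-13]
LOAD_FAST_LOAD_FAST a,x → push 22,-9. Stack: [-13, 22, -9]
BINARY_OP // → 22 // -9 = -3. Stack: [-13, -3]
BINARY_OP + → -13 + -3 = -16. Stack: [-16]
STORE_FAST k → k=-16. Stack: []
LOAD_FAST_LOAD_FAST k,x → push -16,-9. Stack: [-16, -9]
BINARY_OP - → -16 - -9 = -7. Stack: [-7]
RETURN_VALUE → return -7.

-7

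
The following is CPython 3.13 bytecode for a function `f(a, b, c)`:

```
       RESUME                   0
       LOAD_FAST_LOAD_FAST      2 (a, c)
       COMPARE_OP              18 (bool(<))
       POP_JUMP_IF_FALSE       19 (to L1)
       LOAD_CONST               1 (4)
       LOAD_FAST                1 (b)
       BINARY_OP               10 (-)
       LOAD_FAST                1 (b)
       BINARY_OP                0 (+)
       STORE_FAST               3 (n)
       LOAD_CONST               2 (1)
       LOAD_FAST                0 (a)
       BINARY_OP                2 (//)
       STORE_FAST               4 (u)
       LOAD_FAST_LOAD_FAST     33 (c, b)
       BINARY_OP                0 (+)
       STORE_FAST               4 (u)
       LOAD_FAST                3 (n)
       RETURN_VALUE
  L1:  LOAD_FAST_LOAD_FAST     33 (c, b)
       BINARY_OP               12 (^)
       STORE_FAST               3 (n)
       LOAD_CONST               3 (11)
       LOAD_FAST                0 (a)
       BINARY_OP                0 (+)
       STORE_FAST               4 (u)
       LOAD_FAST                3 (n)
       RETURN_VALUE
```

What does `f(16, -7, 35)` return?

LOAD_FAST_LOAD_FAST a,c → push 16,35. Stack: [16, 35]
COMPARE_OP bool(<) → 16 vs 35 = True. Stack: [True]
POP_JUMP_IF_FALSE → pop True; no jump. Stack: []
LOAD_CONST → push 4. Stack: [4]
LOAD_FAST b → push -7. Stack: [4, -7]
BINARY_OP - → 4 - -7 = 11. Stack: [11]
LOAD_FAST b → push -7. Stack: [11, -7]
BINARY_OP + → 11 + -7 = 4. Stack: [4]
STORE_FAST n → n=4. Stack: []
LOAD_CONST → push 1. Stack: [1]
LOAD_FAST a → push 16. Stack: [1, 16]
BINARY_OP // → 1 // 16 = 0. Stack: [0]
STORE_FAST u → u=0. Stack: []
LOAD_FAST_LOAD_FAST c,b → push 35,-7. Stack: [35, -7]
BINARY_OP + → 35 + -7 = 28. Stack: [28]
STORE_FAST u → u=28. Stack: []
LOAD_FAST n → push 4. Stack: [4]
RETURN_VALUE → return 4.

4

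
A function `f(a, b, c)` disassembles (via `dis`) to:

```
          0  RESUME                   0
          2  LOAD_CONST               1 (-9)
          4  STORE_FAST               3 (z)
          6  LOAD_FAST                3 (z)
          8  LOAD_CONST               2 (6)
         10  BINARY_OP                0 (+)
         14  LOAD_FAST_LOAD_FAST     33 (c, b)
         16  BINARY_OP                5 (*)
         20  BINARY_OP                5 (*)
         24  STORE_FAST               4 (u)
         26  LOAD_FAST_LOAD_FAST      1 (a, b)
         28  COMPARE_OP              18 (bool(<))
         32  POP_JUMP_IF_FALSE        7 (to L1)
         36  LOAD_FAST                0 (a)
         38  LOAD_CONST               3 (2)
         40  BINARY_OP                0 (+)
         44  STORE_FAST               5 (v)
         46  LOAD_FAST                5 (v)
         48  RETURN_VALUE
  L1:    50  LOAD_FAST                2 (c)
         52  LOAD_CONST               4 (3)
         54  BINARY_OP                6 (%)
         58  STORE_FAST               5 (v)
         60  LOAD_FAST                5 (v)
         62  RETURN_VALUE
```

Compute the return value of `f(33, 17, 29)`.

LOAD_CONST → push -9. Stack: [-9]
STORE_FAST z → z=-9. Stack: []
LOAD_FAST z → push -9. Stack: [-9]
LOAD_CONST → push 6. Stack: [-9, 6]
BINARY_OP + → -9 + 6 = -3. Stack: [-3]
LOAD_FAST_LOAD_FAST c,b → push 29,17. Stack: [-3, 29, 17]
BINARY_OP * → 29 * 17 = 493. Stack: [-3, 493]
BINARY_OP * → -3 * 493 = -1479. Stack: [-1479]
STORE_FAST u → u=-1479. Stack: []
LOAD_FAST_LOAD_FAST a,b → push 33,17. Stack: [33, 17]
COMPARE_OP bool(<) → 33 vs 17 = False. Stack: [False]
POP_JUMP_IF_FALSE → pop False; jump. Stack: []
LOAD_FAST c → push 29. Stack: [29]
LOAD_CONST → push 3. Stack: [29, 3]
BINARY_OP % → 29 % 3 = 2. Stack: [2]
STORE_FAST v → v=2. Stack: []
LOAD_FAST v → push 2. Stack: [2]
RETURN_VALUE → return 2.

2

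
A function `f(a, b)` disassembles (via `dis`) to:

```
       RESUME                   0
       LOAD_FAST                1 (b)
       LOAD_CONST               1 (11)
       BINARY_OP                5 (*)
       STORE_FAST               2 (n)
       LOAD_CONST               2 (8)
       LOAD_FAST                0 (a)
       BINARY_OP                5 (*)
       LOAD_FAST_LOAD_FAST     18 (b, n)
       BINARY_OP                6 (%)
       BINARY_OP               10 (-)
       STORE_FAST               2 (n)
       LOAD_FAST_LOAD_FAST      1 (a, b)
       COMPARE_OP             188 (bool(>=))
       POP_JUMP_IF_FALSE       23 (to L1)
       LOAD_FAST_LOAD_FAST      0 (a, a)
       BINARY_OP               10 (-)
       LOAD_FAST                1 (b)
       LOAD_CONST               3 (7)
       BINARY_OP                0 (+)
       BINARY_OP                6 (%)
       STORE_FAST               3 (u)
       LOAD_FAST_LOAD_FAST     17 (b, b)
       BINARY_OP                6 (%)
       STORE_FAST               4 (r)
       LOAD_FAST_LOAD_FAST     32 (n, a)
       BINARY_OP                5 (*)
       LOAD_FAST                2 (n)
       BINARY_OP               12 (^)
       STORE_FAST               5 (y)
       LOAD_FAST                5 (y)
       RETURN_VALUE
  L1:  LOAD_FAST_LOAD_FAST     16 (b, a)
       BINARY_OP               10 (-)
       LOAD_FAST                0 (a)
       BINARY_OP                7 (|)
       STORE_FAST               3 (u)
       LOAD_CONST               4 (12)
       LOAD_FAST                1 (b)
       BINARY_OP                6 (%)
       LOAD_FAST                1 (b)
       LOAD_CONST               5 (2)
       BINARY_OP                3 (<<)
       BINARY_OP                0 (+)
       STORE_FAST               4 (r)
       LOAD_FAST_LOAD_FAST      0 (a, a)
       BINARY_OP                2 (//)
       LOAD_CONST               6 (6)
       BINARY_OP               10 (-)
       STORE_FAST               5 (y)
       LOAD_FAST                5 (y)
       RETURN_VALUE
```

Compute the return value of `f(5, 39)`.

-5

LOAD_FAST b → push 39. Stack: [39]
LOAD_CONST → push 11. Stack: [39, 11]
BINARY_OP * → 39 * 11 = 429. Stack: [429]
STORE_FAST n → n=429. Stack: []
LOAD_CONST → push 8. Stack: [8]
LOAD_FAST a → push 5. Stack: [8, 5]
BINARY_OP * → 8 * 5 = 40. Stack: [40]
LOAD_FAST_LOAD_FAST b,n → push 39,429. Stack: [40, 39, 429]
BINARY_OP % → 39 % 429 = 39. Stack: [40, 39]
BINARY_OP - → 40 - 39 = 1. Stack: [1]
STORE_FAST n → n=1. Stack: []
LOAD_FAST_LOAD_FAST a,b → push 5,39. Stack: [5, 39]
COMPARE_OP bool(>=) → 5 vs 39 = False. Stack: [False]
POP_JUMP_IF_FALSE → pop False; jump. Stack: []
LOAD_FAST_LOAD_FAST b,a → push 39,5. Stack: [39, 5]
BINARY_OP - → 39 - 5 = 34. Stack: [34]
LOAD_FAST a → push 5. Stack: [34, 5]
BINARY_OP | → 34 | 5 = 39. Stack: [39]
STORE_FAST u → u=39. Stack: []
LOAD_CONST → push 12. Stack: [12]
LOAD_FAST b → push 39. Stack: [12, 39]
BINARY_OP % → 12 % 39 = 12. Stack: [12]
LOAD_FAST b → push 39. Stack: [12, 39]
LOAD_CONST → push 2. Stack: [12, 39, 2]
BINARY_OP << → 39 << 2 = 156. Stack: [12, 156]
BINARY_OP + → 12 + 156 = 168. Stack: [168]
STORE_FAST r → r=168. Stack: []
LOAD_FAST_LOAD_FAST a,a → push 5,5. Stack: [5, 5]
BINARY_OP // → 5 // 5 = 1. Stack: [1]
LOAD_CONST → push 6. Stack: [1, 6]
BINARY_OP - → 1 - 6 = -5. Stack: [-5]
STORE_FAST y → y=-5. Stack: []
LOAD_FAST y → push -5. Stack: [-5]
RETURN_VALUE → return -5.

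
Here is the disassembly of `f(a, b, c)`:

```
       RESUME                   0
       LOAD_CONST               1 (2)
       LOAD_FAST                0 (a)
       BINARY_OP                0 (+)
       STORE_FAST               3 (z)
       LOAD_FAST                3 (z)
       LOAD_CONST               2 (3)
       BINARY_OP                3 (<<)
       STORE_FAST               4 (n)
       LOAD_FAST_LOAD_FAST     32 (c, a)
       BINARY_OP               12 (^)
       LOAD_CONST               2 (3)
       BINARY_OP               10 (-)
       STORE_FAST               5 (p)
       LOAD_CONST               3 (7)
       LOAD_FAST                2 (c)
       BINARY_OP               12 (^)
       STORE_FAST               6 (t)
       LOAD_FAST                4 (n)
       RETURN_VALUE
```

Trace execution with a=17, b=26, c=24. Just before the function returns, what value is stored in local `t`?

31

LOAD_CONST → push 2. Stack: [2]
LOAD_FAST a → push 17. Stack: [2, 17]
BINARY_OP + → 2 + 17 = 19. Stack: [19]
STORE_FAST z → z=19. Stack: []
LOAD_FAST z → push 19. Stack: [19]
LOAD_CONST → push 3. Stack: [19, 3]
BINARY_OP << → 19 << 3 = 152. Stack: [152]
STORE_FAST n → n=152. Stack: []
LOAD_FAST_LOAD_FAST c,a → push 24,17. Stack: [24, 17]
BINARY_OP ^ → 24 ^ 17 = 9. Stack: [9]
LOAD_CONST → push 3. Stack: [9, 3]
BINARY_OP - → 9 - 3 = 6. Stack: [6]
STORE_FAST p → p=6. Stack: []
LOAD_CONST → push 7. Stack: [7]
LOAD_FAST c → push 24. Stack: [7, 24]
BINARY_OP ^ → 7 ^ 24 = 31. Stack: [31]
STORE_FAST t → t=31. Stack: []
LOAD_FAST n → push 152. Stack: [152]
RETURN_VALUE → return 152.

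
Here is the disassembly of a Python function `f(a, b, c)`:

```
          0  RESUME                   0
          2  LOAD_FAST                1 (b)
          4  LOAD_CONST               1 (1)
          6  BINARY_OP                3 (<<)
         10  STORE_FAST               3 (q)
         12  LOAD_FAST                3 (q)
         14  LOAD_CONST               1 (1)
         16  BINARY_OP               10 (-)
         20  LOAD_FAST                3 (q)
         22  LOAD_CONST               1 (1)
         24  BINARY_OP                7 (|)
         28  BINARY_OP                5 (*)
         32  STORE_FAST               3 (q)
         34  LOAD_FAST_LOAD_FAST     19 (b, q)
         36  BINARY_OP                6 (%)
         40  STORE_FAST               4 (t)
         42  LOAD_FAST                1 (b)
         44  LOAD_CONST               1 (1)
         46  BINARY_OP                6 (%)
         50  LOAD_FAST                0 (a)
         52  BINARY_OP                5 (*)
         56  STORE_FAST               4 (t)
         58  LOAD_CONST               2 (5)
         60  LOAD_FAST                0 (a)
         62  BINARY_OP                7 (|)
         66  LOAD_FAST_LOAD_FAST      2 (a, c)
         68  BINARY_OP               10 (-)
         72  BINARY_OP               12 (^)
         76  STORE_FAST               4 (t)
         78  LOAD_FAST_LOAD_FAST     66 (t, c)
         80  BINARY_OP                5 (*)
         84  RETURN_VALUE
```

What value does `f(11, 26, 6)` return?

60

LOAD_FAST b → push 26. Stack: [26]
LOAD_CONST → push 1. Stack: [26, 1]
BINARY_OP << → 26 << 1 = 52. Stack: [52]
STORE_FAST q → q=52. Stack: []
LOAD_FAST q → push 52. Stack: [52]
LOAD_CONST → push 1. Stack: [52, 1]
BINARY_OP - → 52 - 1 = 51. Stack: [51]
LOAD_FAST q → push 52. Stack: [51, 52]
LOAD_CONST → push 1. Stack: [51, 52, 1]
BINARY_OP | → 52 | 1 = 53. Stack: [51, 53]
BINARY_OP * → 51 * 53 = 2703. Stack: [2703]
STORE_FAST q → q=2703. Stack: []
LOAD_FAST_LOAD_FAST b,q → push 26,2703. Stack: [26, 2703]
BINARY_OP % → 26 % 2703 = 26. Stack: [26]
STORE_FAST t → t=26. Stack: []
LOAD_FAST b → push 26. Stack: [26]
LOAD_CONST → push 1. Stack: [26, 1]
BINARY_OP % → 26 % 1 = 0. Stack: [0]
LOAD_FAST a → push 11. Stack: [0, 11]
BINARY_OP * → 0 * 11 = 0. Stack: [0]
STORE_FAST t → t=0. Stack: []
LOAD_CONST → push 5. Stack: [5]
LOAD_FAST a → push 11. Stack: [5, 11]
BINARY_OP | → 5 | 11 = 15. Stack: [15]
LOAD_FAST_LOAD_FAST a,c → push 11,6. Stack: [15, 11, 6]
BINARY_OP - → 11 - 6 = 5. Stack: [15, 5]
BINARY_OP ^ → 15 ^ 5 = 10. Stack: [10]
STORE_FAST t → t=10. Stack: []
LOAD_FAST_LOAD_FAST t,c → push 10,6. Stack: [10, 6]
BINARY_OP * → 10 * 6 = 60. Stack: [60]
RETURN_VALUE → return 60.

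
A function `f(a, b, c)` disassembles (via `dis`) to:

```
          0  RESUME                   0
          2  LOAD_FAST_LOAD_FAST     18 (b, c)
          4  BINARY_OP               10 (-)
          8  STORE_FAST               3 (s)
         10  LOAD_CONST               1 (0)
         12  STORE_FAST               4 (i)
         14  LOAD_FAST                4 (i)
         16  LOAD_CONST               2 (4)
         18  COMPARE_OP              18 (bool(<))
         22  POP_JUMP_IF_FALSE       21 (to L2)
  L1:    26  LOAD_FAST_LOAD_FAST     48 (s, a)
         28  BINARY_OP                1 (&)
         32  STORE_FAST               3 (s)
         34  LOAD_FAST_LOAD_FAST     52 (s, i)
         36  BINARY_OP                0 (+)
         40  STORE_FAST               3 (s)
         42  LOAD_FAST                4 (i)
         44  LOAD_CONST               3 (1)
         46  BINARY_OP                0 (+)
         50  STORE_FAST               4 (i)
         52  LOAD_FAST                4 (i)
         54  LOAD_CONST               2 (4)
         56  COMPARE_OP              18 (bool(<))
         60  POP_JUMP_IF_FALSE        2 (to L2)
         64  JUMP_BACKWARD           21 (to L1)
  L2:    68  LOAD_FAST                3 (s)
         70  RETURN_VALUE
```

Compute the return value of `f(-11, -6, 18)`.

LOAD_FAST_LOAD_FAST b,c → push -6,18
BINARY_OP - → -6 - 18 = -24
STORE_FAST s → s=-24
LOAD_CONST → push 0
STORE_FAST i → i=0
LOAD_FAST i → push 0
LOAD_CONST → push 4
COMPARE_OP bool(<) → 0 vs 4 = True
POP_JUMP_IF_FALSE → pop True; no jump
LOAD_FAST_LOAD_FAST s,a → push -24,-11
BINARY_OP & → -24 & -11 = -32
STORE_FAST s → s=-32
LOAD_FAST_LOAD_FAST s,i → push -32,0
BINARY_OP + → -32 + 0 = -32
STORE_FAST s → s=-32
LOAD_FAST i → push 0
LOAD_CONST → push 1
BINARY_OP + → 0 + 1 = 1
STORE_FAST i → i=1
LOAD_FAST i → push 1
LOAD_CONST → push 4
COMPARE_OP bool(<) → 1 vs 4 = True
POP_JUMP_IF_FALSE → pop True; no jump
LOAD_FAST_LOAD_FAST s,a → push -32,-11
BINARY_OP & → -32 & -11 = -32
STORE_FAST s → s=-32
LOAD_FAST_LOAD_FAST s,i → push -32,1
BINARY_OP + → -32 + 1 = -31
STORE_FAST s → s=-31
LOAD_FAST i → push 1
LOAD_CONST → push 1
BINARY_OP + → 1 + 1 = 2
STORE_FAST i → i=2
LOAD_FAST i → push 2
LOAD_CONST → push 4
COMPARE_OP bool(<) → 2 vs 4 = True
POP_JUMP_IF_FALSE → pop True; no jump
LOAD_FAST_LOAD_FAST s,a → push -31,-11
BINARY_OP & → -31 & -11 = -31
STORE_FAST s → s=-31
LOAD_FAST_LOAD_FAST s,i → push -31,2
BINARY_OP + → -31 + 2 = -29
STORE_FAST s → s=-29
LOAD_FAST i → push 2
LOAD_CONST → push 1
BINARY_OP + → 2 + 1 = 3
STORE_FAST i → i=3
LOAD_FAST i → push 3
LOAD_CONST → push 4
COMPARE_OP bool(<) → 3 vs 4 = True
POP_JUMP_IF_FALSE → pop True; no jump
LOAD_FAST_LOAD_FAST s,a → push -29,-11
BINARY_OP & → -29 & -11 = -31
STORE_FAST s → s=-31
LOAD_FAST_LOAD_FAST s,i → push -31,3
BINARY_OP + → -31 + 3 = -28
STORE_FAST s → s=-28
LOAD_FAST i → push 3
LOAD_CONST → push 1
BINARY_OP + → 3 + 1 = 4
STORE_FAST i → i=4
LOAD_FAST i → push 4
LOAD_CONST → push 4
COMPARE_OP bool(<) → 4 vs 4 = False
POP_JUMP_IF_FALSE → pop False; jump
LOAD_FAST s → push -28
RETURN_VALUE → return -28.

-28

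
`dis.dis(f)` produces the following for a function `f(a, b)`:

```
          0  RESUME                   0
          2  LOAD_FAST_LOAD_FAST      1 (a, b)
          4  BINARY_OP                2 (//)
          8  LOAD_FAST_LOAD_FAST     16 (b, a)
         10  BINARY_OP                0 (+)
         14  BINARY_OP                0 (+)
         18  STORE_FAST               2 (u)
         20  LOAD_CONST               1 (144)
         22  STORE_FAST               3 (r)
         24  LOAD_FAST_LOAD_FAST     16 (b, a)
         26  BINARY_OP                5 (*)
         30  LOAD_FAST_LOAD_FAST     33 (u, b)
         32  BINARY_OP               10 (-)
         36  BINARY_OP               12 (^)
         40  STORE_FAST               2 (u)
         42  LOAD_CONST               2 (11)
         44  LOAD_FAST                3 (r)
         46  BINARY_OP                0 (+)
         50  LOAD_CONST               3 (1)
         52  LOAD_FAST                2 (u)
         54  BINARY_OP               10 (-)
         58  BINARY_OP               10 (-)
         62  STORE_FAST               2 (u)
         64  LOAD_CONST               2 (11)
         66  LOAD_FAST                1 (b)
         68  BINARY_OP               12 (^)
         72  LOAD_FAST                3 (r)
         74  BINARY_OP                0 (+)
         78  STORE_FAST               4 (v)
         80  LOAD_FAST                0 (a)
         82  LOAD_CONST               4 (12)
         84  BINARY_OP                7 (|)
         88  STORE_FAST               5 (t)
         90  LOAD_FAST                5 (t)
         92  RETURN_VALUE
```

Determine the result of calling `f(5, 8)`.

LOAD_FAST_LOAD_FAST a,b → push 5,8. Stack: [5, 8]
BINARY_OP // → 5 // 8 = 0. Stack: [0]
LOAD_FAST_LOAD_FAST b,a → push 8,5. Stack: [0, 8, 5]
BINARY_OP + → 8 + 5 = 13. Stack: [0, 13]
BINARY_OP + → 0 + 13 = 13. Stack: [13]
STORE_FAST u → u=13. Stack: []
LOAD_CONST → push 144. Stack: [144]
STORE_FAST r → r=144. Stack: []
LOAD_FAST_LOAD_FAST b,a → push 8,5. Stack: [8, 5]
BINARY_OP * → 8 * 5 = 40. Stack: [40]
LOAD_FAST_LOAD_FAST u,b → push 13,8. Stack: [40, 13, 8]
BINARY_OP - → 13 - 8 = 5. Stack: [40, 5]
BINARY_OP ^ → 40 ^ 5 = 45. Stack: [45]
STORE_FAST u → u=45. Stack: []
LOAD_CONST → push 11. Stack: [11]
LOAD_FAST r → push 144. Stack: [11, 144]
BINARY_OP + → 11 + 144 = 155. Stack: [155]
LOAD_CONST → push 1. Stack: [155, 1]
LOAD_FAST u → push 45. Stack: [155, 1, 45]
BINARY_OP - → 1 - 45 = -44. Stack: [155, -44]
BINARY_OP - → 155 - -44 = 199. Stack: [199]
STORE_FAST u → u=199. Stack: []
LOAD_CONST → push 11. Stack: [11]
LOAD_FAST b → push 8. Stack: [11, 8]
BINARY_OP ^ → 11 ^ 8 = 3. Stack: [3]
LOAD_FAST r → push 144. Stack: [3, 144]
BINARY_OP + → 3 + 144 = 147. Stack: [147]
STORE_FAST v → v=147. Stack: []
LOAD_FAST a → push 5. Stack: [5]
LOAD_CONST → push 12. Stack: [5, 12]
BINARY_OP | → 5 | 12 = 13. Stack: [13]
STORE_FAST t → t=13. Stack: []
LOAD_FAST t → push 13. Stack: [13]
RETURN_VALUE → return 13.

13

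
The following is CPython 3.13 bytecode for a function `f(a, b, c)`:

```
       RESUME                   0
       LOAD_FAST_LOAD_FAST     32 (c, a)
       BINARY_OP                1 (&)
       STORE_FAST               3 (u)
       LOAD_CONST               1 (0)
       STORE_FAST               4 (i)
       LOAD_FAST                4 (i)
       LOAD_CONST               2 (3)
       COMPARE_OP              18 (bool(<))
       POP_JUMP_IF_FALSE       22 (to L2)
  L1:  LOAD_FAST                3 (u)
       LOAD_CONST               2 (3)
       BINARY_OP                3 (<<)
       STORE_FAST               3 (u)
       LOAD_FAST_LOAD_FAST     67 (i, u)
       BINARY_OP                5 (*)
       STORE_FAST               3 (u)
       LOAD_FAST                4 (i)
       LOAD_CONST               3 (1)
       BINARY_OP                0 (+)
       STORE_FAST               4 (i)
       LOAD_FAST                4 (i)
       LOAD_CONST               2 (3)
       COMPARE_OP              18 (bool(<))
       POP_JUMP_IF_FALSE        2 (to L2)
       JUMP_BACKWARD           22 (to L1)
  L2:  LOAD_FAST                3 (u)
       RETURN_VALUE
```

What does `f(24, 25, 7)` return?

0

LOAD_FAST_LOAD_FAST c,a → push 7,24. Stack: [7, 24]
BINARY_OP & → 7 & 24 = 0. Stack: [0]
STORE_FAST u → u=0. Stack: []
LOAD_CONST → push 0. Stack: [0]
STORE_FAST i → i=0. Stack: []
LOAD_FAST i → push 0. Stack: [0]
LOAD_CONST → push 3. Stack: [0, 3]
COMPARE_OP bool(<) → 0 vs 3 = True. Stack: [True]
POP_JUMP_IF_FALSE → pop True; no jump. Stack: []
LOAD_FAST u → push 0. Stack: [0]
LOAD_CONST → push 3. Stack: [0, 3]
BINARY_OP << → 0 << 3 = 0. Stack: [0]
STORE_FAST u → u=0. Stack: []
LOAD_FAST_LOAD_FAST i,u → push 0,0. Stack: [0, 0]
BINARY_OP * → 0 * 0 = 0. Stack: [0]
STORE_FAST u → u=0. Stack: []
LOAD_FAST i → push 0. Stack: [0]
LOAD_CONST → push 1. Stack: [0, 1]
BINARY_OP + → 0 + 1 = 1. Stack: [1]
STORE_FAST i → i=1. Stack: []
LOAD_FAST i → push 1. Stack: [1]
LOAD_CONST → push 3. Stack: [1, 3]
COMPARE_OP bool(<) → 1 vs 3 = True. Stack: [True]
POP_JUMP_IF_FALSE → pop True; no jump. Stack: []
LOAD_FAST u → push 0. Stack: [0]
LOAD_CONST → push 3. Stack: [0, 3]
BINARY_OP << → 0 << 3 = 0. Stack: [0]
STORE_FAST u → u=0. Stack: []
LOAD_FAST_LOAD_FAST i,u → push 1,0. Stack: [1, 0]
BINARY_OP * → 1 * 0 = 0. Stack: [0]
STORE_FAST u → u=0. Stack: []
LOAD_FAST i → push 1. Stack: [1]
LOAD_CONST → push 1. Stack: [1, 1]
BINARY_OP + → 1 + 1 = 2. Stack: [2]
STORE_FAST i → i=2. Stack: []
LOAD_FAST i → push 2. Stack: [2]
LOAD_CONST → push 3. Stack: [2, 3]
COMPARE_OP bool(<) → 2 vs 3 = True. Stack: [True]
POP_JUMP_IF_FALSE → pop True; no jump. Stack: []
LOAD_FAST u → push 0. Stack: [0]
LOAD_CONST → push 3. Stack: [0, 3]
BINARY_OP << → 0 << 3 = 0. Stack: [0]
STORE_FAST u → u=0. Stack: []
LOAD_FAST_LOAD_FAST i,u → push 2,0. Stack: [2, 0]
BINARY_OP * → 2 * 0 = 0. Stack: [0]
STORE_FAST u → u=0. Stack: []
LOAD_FAST i → push 2. Stack: [2]
LOAD_CONST → push 1. Stack: [2, 1]
BINARY_OP + → 2 + 1 = 3. Stack: [3]
STORE_FAST i → i=3. Stack: []
LOAD_FAST i → push 3. Stack: [3]
LOAD_CONST → push 3. Stack: [3, 3]
COMPARE_OP bool(<) → 3 vs 3 = False. Stack: [False]
POP_JUMP_IF_FALSE → pop False; jump. Stack: []
LOAD_FAST u → push 0. Stack: [0]
RETURN_VALUE → return 0.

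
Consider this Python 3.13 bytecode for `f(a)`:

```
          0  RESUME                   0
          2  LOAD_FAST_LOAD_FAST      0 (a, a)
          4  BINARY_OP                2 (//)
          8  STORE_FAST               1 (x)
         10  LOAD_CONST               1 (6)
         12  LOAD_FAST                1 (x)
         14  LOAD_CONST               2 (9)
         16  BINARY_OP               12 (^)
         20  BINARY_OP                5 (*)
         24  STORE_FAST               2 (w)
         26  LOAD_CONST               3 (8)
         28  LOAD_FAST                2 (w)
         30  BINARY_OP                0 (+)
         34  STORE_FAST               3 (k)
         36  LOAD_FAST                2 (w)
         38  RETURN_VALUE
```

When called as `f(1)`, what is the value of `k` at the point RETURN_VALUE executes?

56

LOAD_FAST_LOAD_FAST a,a → push 1,1. Stack: [1, 1]
BINARY_OP // → 1 // 1 = 1. Stack: [1]
STORE_FAST x → x=1. Stack: []
LOAD_CONST → push 6. Stack: [6]
LOAD_FAST x → push 1. Stack: [6, 1]
LOAD_CONST → push 9. Stack: [6, 1, 9]
BINARY_OP ^ → 1 ^ 9 = 8. Stack: [6, 8]
BINARY_OP * → 6 * 8 = 48. Stack: [48]
STORE_FAST w → w=48. Stack: []
LOAD_CONST → push 8. Stack: [8]
LOAD_FAST w → push 48. Stack: [8, 48]
BINARY_OP + → 8 + 48 = 56. Stack: [56]
STORE_FAST k → k=56. Stack: []
LOAD_FAST w → push 48. Stack: [48]
RETURN_VALUE → return 48.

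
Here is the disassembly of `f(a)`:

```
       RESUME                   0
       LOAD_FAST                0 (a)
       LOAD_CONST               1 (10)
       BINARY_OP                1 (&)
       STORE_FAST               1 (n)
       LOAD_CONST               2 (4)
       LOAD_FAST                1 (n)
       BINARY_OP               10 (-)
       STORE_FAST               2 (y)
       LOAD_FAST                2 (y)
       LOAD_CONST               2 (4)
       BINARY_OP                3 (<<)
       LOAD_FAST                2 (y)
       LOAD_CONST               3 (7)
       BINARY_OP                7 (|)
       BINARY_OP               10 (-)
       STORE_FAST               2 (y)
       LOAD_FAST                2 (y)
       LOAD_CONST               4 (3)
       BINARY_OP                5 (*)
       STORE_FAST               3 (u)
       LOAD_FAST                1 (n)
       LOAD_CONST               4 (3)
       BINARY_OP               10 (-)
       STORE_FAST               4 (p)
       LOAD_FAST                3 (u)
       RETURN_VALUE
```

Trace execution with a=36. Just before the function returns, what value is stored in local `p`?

LOAD_FAST a → push 36. Stack: [36]
LOAD_CONST → push 10. Stack: [36, 10]
BINARY_OP & → 36 & 10 = 0. Stack: [0]
STORE_FAST n → n=0. Stack: []
LOAD_CONST → push 4. Stack: [4]
LOAD_FAST n → push 0. Stack: [4, 0]
BINARY_OP - → 4 - 0 = 4. Stack: [4]
STORE_FAST y → y=4. Stack: []
LOAD_FAST y → push 4. Stack: [4]
LOAD_CONST → push 4. Stack: [4, 4]
BINARY_OP << → 4 << 4 = 64. Stack: [64]
LOAD_FAST y → push 4. Stack: [64, 4]
LOAD_CONST → push 7. Stack: [64, 4, 7]
BINARY_OP | → 4 | 7 = 7. Stack: [64, 7]
BINARY_OP - → 64 - 7 = 57. Stack: [57]
STORE_FAST y → y=57. Stack: []
LOAD_FAST y → push 57. Stack: [57]
LOAD_CONST → push 3. Stack: [57, 3]
BINARY_OP * → 57 * 3 = 171. Stack: [171]
STORE_FAST u → u=171. Stack: []
LOAD_FAST n → push 0. Stack: [0]
LOAD_CONST → push 3. Stack: [0, 3]
BINARY_OP - → 0 - 3 = -3. Stack: [-3]
STORE_FAST p → p=-3. Stack: []
LOAD_FAST u → push 171. Stack: [171]
RETURN_VALUE → return 171.

-3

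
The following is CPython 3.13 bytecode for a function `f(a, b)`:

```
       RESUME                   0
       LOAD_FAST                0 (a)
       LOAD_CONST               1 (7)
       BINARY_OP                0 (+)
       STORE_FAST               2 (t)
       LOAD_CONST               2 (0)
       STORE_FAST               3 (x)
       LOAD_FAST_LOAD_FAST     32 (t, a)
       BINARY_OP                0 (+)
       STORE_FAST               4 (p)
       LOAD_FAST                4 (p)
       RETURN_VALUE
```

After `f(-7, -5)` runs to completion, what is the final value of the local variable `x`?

LOAD_FAST a → push -7. Stack: [-7]
LOAD_CONST → push 7. Stack: [-7, 7]
BINARY_OP + → -7 + 7 = 0. Stack: [0]
STORE_FAST t → t=0. Stack: []
LOAD_CONST → push 0. Stack: [0]
STORE_FAST x → x=0. Stack: []
LOAD_FAST_LOAD_FAST t,a → push 0,-7. Stack: [0, -7]
BINARY_OP + → 0 + -7 = -7. Stack: [-7]
STORE_FAST p → p=-7. Stack: []
LOAD_FAST p → push -7. Stack: [-7]
RETURN_VALUE → return -7.

0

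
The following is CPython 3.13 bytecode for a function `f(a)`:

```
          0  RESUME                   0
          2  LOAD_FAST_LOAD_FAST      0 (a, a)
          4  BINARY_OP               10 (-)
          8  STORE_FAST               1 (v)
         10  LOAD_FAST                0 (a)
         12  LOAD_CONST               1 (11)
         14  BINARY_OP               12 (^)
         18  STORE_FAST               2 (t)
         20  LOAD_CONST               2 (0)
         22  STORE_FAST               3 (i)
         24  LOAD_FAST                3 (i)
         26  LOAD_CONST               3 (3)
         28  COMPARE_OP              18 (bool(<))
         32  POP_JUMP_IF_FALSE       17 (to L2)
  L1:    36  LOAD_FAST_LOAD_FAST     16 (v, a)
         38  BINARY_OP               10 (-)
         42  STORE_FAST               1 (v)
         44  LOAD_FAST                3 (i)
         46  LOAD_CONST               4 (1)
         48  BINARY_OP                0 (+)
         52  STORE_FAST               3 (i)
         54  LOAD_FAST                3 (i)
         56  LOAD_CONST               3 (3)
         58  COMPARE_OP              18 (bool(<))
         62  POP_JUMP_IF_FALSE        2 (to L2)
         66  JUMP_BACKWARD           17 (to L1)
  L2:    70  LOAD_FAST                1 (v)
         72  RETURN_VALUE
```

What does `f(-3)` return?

LOAD_FAST_LOAD_FAST a,a → push -3,-3. Stack: [-3, -3]
BINARY_OP - → -3 - -3 = 0. Stack: [0]
STORE_FAST v → v=0. Stack: []
LOAD_FAST a → push -3. Stack: [-3]
LOAD_CONST → push 11. Stack: [-3, 11]
BINARY_OP ^ → -3 ^ 11 = -10. Stack: [-10]
STORE_FAST t → t=-10. Stack: []
LOAD_CONST → push 0. Stack: [0]
STORE_FAST i → i=0. Stack: []
LOAD_FAST i → push 0. Stack: [0]
LOAD_CONST → push 3. Stack: [0, 3]
COMPARE_OP bool(<) → 0 vs 3 = True. Stack: [True]
POP_JUMP_IF_FALSE → pop True; no jump. Stack: []
LOAD_FAST_LOAD_FAST v,a → push 0,-3. Stack: [0, -3]
BINARY_OP - → 0 - -3 = 3. Stack: [3]
STORE_FAST v → v=3. Stack: []
LOAD_FAST i → push 0. Stack: [0]
LOAD_CONST → push 1. Stack: [0, 1]
BINARY_OP + → 0 + 1 = 1. Stack: [1]
STORE_FAST i → i=1. Stack: []
LOAD_FAST i → push 1. Stack: [1]
LOAD_CONST → push 3. Stack: [1, 3]
COMPARE_OP bool(<) → 1 vs 3 = True. Stack: [True]
POP_JUMP_IF_FALSE → pop True; no jump. Stack: []
LOAD_FAST_LOAD_FAST v,a → push 3,-3. Stack: [3, -3]
BINARY_OP - → 3 - -3 = 6. Stack: [6]
STORE_FAST v → v=6. Stack: []
LOAD_FAST i → push 1. Stack: [1]
LOAD_CONST → push 1. Stack: [1, 1]
BINARY_OP + → 1 + 1 = 2. Stack: [2]
STORE_FAST i → i=2. Stack: []
LOAD_FAST i → push 2. Stack: [2]
LOAD_CONST → push 3. Stack: [2, 3]
COMPARE_OP bool(<) → 2 vs 3 = True. Stack: [True]
POP_JUMP_IF_FALSE → pop True; no jump. Stack: []
LOAD_FAST_LOAD_FAST v,a → push 6,-3. Stack: [6, -3]
BINARY_OP - → 6 - -3 = 9. Stack: [9]
STORE_FAST v → v=9. Stack: []
LOAD_FAST i → push 2. Stack: [2]
LOAD_CONST → push 1. Stack: [2, 1]
BINARY_OP + → 2 + 1 = 3. Stack: [3]
STORE_FAST i → i=3. Stack: []
LOAD_FAST i → push 3. Stack: [3]
LOAD_CONST → push 3. Stack: [3, 3]
COMPARE_OP bool(<) → 3 vs 3 = False. Stack: [False]
POP_JUMP_IF_FALSE → pop False; jump. Stack: []
LOAD_FAST v → push 9. Stack: [9]
RETURN_VALUE → return 9.

9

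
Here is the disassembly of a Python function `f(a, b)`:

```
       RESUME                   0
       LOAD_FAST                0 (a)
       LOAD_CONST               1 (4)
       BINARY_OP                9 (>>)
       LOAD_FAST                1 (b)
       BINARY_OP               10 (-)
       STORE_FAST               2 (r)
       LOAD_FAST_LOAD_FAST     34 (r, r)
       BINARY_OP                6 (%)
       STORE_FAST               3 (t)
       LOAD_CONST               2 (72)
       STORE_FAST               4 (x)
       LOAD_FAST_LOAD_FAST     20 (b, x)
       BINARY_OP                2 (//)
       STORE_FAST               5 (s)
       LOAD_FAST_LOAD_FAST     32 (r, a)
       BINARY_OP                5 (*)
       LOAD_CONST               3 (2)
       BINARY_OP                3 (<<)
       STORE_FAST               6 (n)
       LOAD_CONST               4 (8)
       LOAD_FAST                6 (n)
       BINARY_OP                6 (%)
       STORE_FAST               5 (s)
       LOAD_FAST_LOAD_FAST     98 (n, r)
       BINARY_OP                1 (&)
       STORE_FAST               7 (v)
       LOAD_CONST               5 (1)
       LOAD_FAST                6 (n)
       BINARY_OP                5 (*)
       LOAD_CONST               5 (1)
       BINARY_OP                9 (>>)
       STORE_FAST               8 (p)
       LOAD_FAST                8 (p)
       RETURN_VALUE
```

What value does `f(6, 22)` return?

-264

LOAD_FAST a → push 6. Stack: [6]
LOAD_CONST → push 4. Stack: [6, 4]
BINARY_OP >> → 6 >> 4 = 0. Stack: [0]
LOAD_FAST b → push 22. Stack: [0, 22]
BINARY_OP - → 0 - 22 = -22. Stack: [-22]
STORE_FAST r → r=-22. Stack: []
LOAD_FAST_LOAD_FAST r,r → push -22,-22. Stack: [-22, -22]
BINARY_OP % → -22 % -22 = 0. Stack: [0]
STORE_FAST t → t=0. Stack: []
LOAD_CONST → push 72. Stack: [72]
STORE_FAST x → x=72. Stack: []
LOAD_FAST_LOAD_FAST b,x → push 22,72. Stack: [22, 72]
BINARY_OP // → 22 // 72 = 0. Stack: [0]
STORE_FAST s → s=0. Stack: []
LOAD_FAST_LOAD_FAST r,a → push -22,6. Stack: [-22, 6]
BINARY_OP * → -22 * 6 = -132. Stack: [-132]
LOAD_CONST → push 2. Stack: [-132, 2]
BINARY_OP << → -132 << 2 = -528. Stack: [-528]
STORE_FAST n → n=-528. Stack: []
LOAD_CONST → push 8. Stack: [8]
LOAD_FAST n → push -528. Stack: [8, -528]
BINARY_OP % → 8 % -528 = -520. Stack: [-520]
STORE_FAST s → s=-520. Stack: []
LOAD_FAST_LOAD_FAST n,r → push -528,-22. Stack: [-528, -22]
BINARY_OP & → -528 & -22 = -544. Stack: [-544]
STORE_FAST v → v=-544. Stack: []
LOAD_CONST → push 1. Stack: [1]
LOAD_FAST n → push -528. Stack: [1, -528]
BINARY_OP * → 1 * -528 = -528. Stack: [-528]
LOAD_CONST → push 1. Stack: [-528, 1]
BINARY_OP >> → -528 >> 1 = -264. Stack: [-264]
STORE_FAST p → p=-264. Stack: []
LOAD_FAST p → push -264. Stack: [-264]
RETURN_VALUE → return -264.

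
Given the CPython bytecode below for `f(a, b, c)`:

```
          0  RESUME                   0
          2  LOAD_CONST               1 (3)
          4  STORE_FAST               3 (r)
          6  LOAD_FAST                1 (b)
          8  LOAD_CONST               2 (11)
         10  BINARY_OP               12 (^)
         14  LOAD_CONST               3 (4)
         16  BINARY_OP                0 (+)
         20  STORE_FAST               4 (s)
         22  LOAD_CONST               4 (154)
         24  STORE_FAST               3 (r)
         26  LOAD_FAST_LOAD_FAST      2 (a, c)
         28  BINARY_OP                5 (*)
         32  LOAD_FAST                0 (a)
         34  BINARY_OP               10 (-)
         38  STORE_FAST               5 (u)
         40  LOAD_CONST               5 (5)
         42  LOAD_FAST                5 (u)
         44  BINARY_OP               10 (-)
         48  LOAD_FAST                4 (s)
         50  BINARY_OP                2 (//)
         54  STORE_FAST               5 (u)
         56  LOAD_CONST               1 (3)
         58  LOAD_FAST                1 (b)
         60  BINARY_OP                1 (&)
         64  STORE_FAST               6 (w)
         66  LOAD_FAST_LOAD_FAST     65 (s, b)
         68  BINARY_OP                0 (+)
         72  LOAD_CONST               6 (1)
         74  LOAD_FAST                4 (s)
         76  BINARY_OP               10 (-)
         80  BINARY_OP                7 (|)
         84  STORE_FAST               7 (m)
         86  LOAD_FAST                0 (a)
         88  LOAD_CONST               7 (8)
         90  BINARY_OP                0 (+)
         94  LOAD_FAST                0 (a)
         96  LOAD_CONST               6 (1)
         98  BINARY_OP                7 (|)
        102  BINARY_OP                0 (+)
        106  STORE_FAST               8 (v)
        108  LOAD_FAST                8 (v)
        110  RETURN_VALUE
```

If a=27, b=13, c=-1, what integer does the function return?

LOAD_CONST → push 3. Stack: [3]
STORE_FAST r → r=3. Stack: []
LOAD_FAST b → push 13. Stack: [13]
LOAD_CONST → push 11. Stack: [13, 11]
BINARY_OP ^ → 13 ^ 11 = 6. Stack: [6]
LOAD_CONST → push 4. Stack: [6, 4]
BINARY_OP + → 6 + 4 = 10. Stack: [10]
STORE_FAST s → s=10. Stack: []
LOAD_CONST → push 154. Stack: [154]
STORE_FAST r → r=154. Stack: []
LOAD_FAST_LOAD_FAST a,c → push 27,-1. Stack: [27, -1]
BINARY_OP * → 27 * -1 = -27. Stack: [-27]
LOAD_FAST a → push 27. Stack: [-27, 27]
BINARY_OP - → -27 - 27 = -54. Stack: [-54]
STORE_FAST u → u=-54. Stack: []
LOAD_CONST → push 5. Stack: [5]
LOAD_FAST u → push -54. Stack: [5, -54]
BINARY_OP - → 5 - -54 = 59. Stack: [59]
LOAD_FAST s → push 10. Stack: [59, 10]
BINARY_OP // → 59 // 10 = 5. Stack: [5]
STORE_FAST u → u=5. Stack: []
LOAD_CONST → push 3. Stack: [3]
LOAD_FAST b → push 13. Stack: [3, 13]
BINARY_OP & → 3 & 13 = 1. Stack: [1]
STORE_FAST w → w=1. Stack: []
LOAD_FAST_LOAD_FAST s,b → push 10,13. Stack: [10, 13]
BINARY_OP + → 10 + 13 = 23. Stack: [23]
LOAD_CONST → push 1. Stack: [23, 1]
LOAD_FAST s → push 10. Stack: [23, 1, 10]
BINARY_OP - → 1 - 10 = -9. Stack: [23, -9]
BINARY_OP | → 23 | -9 = -9. Stack: [-9]
STORE_FAST m → m=-9. Stack: []
LOAD_FAST a → push 27. Stack: [27]
LOAD_CONST → push 8. Stack: [27, 8]
BINARY_OP + → 27 + 8 = 35. Stack: [35]
LOAD_FAST a → push 27. Stack: [35, 27]
LOAD_CONST → push 1. Stack: [35, 27, 1]
BINARY_OP | → 27 | 1 = 27. Stack: [35, 27]
BINARY_OP + → 35 + 27 = 62. Stack: [62]
STORE_FAST v → v=62. Stack: []
LOAD_FAST v → push 62. Stack: [62]
RETURN_VALUE → return 62.

62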